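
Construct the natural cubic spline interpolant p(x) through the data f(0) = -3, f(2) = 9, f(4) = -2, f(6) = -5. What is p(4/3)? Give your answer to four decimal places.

Put m_i = p'' at the i-th knot. Here h = (2, 2, 2) and Δ = (6, -11/2, -3/2), so the interior equations h_(i-1)·m_(i-1) + 2(h_(i-1)+h_i)·m_i + h_i·m_(i+1) = 6(Δ_i − Δ_(i-1)) read
  2·m_0 + 8·m_1 + 2·m_2 = 6(Δ_1 - Δ_0) = -69
  2·m_1 + 8·m_2 + 2·m_3 = 6(Δ_2 - Δ_1) = 24
Natural end conditions: m_0 = m_3 = 0.
Solving: m_0 = 0, m_1 = -10, m_2 = 11/2, m_3 = 0.
On [0, 2], p(x) = -3 + 28/3·x + 0·x² - 5/6·x³.
With x = 4/3: p(4/3) = 605/81.

7.4691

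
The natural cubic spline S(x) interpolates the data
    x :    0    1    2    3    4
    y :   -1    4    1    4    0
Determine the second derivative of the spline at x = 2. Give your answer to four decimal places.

16.7143

Put M_i = S'' at the i-th knot. Here h = (1, 1, 1, 1) and Δ = (5, -3, 3, -4), so the interior equations h_(i-1)·M_(i-1) + 2(h_(i-1)+h_i)·M_i + h_i·M_(i+1) = 6(Δ_i − Δ_(i-1)) read
  1·M_0 + 4·M_1 + 1·M_2 = 6(Δ_1 - Δ_0) = -48
  1·M_1 + 4·M_2 + 1·M_3 = 6(Δ_2 - Δ_1) = 36
  1·M_2 + 4·M_3 + 1·M_4 = 6(Δ_3 - Δ_2) = -42
Natural end conditions: M_0 = M_4 = 0.
Forward elimination and back-substitution give M_0 = 0, M_1 = -453/28, M_2 = 117/7, M_3 = -411/28, M_4 = 0.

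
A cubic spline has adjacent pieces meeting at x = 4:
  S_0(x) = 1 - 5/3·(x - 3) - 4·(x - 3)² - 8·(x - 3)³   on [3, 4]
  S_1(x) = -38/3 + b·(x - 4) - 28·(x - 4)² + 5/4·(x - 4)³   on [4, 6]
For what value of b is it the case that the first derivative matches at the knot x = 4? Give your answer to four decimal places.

S_0'(x) = -5/3 - 8·(x - 3) - 24·(x - 3)², so S_0'(4) = -101/3. On the right, S_1'(4) = b, so b = -101/3.

-33.6667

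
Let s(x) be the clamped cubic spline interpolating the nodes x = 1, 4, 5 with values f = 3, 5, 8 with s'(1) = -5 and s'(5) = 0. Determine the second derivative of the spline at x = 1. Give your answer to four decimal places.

5.1667

Write m_i for s''(x_i). With h_i = 3, 1 and divided differences Δ_i = 2/3, 3, the continuity of s' gives the tridiagonal system
  3·m_0 + 8·m_1 + 1·m_2 = 6(Δ_1 - Δ_0) = 14
Clamped end conditions give two more equations: 2h_0·m_0 + h_0·m_1 = 6(Δ_0 - s'(1)) = 34 and h_1·m_1 + 2h_1·m_2 = 6(s'(5) - Δ_1) = -18.
Solving: m_0 = 31/6, m_1 = 1, m_2 = -19/2.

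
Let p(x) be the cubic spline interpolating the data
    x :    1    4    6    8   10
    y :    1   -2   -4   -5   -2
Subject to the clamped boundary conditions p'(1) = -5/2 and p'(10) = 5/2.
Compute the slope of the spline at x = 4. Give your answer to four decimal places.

-0.6848

Let M_i = p''(x_i). Step sizes h_i = 3, 2, 2, 2; slopes of the chords Δ_i = (y_(i+1) - y_i)/h_i = -1, -1, -1/2, 3/2.
  3·M_0 + 10·M_1 + 2·M_2 = 6(Δ_1 - Δ_0) = 0
  2·M_1 + 8·M_2 + 2·M_3 = 6(Δ_2 - Δ_1) = 3
  2·M_2 + 8·M_3 + 2·M_4 = 6(Δ_3 - Δ_2) = 12
Clamped end conditions give two more equations: 2h_0·M_0 + h_0·M_1 = 6(Δ_0 - p'(1)) = 9 and h_3·M_3 + 2h_3·M_4 = 6(p'(10) - Δ_3) = 6.
Hence M_0 = 247/138, M_1 = -40/69, M_2 = 59/276, M_3 = 169/138, M_4 = 245/276.
On [4, 6], p'(x) = b_1 + 2c_1·(x - 4) + 3d_1·(x - 4)² with b_1 = Δ_1 - h_1(2M_1 + M_2)/6 = -63/92, c_1 = M_1/2 = -20/69, d_1 = (M_2 - M_1)/(6h_1) = 73/1104. So p'(4) = -63/92.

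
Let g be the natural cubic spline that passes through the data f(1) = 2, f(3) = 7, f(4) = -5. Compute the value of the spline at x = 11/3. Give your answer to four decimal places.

Let σ_i = g''(x_i). Step sizes h_i = 2, 1; slopes of the chords Δ_i = (y_(i+1) - y_i)/h_i = 5/2, -12.
  2·σ_0 + 6·σ_1 + 1·σ_2 = 6(Δ_1 - Δ_0) = -87
Natural end conditions: σ_0 = σ_2 = 0.
Hence σ_0 = 0, σ_1 = -29/2, σ_2 = 0.
On [3, 4], g(x) = 7 - 43/6·(x - 3) - 29/4·(x - 3)² + 29/12·(x - 3)³.
With (x - 3) = 2/3: g(11/3) = -23/81.

-0.2840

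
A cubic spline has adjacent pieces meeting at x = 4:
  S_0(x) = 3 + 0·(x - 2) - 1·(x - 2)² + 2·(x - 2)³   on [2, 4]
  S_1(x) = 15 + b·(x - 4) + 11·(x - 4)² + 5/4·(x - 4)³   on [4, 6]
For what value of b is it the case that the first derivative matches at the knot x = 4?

20

S_0'(x) = 0 - 2·(x - 2) + 6·(x - 2)², so S_0'(4) = 20. On the right, S_1'(4) = b, so b = 20.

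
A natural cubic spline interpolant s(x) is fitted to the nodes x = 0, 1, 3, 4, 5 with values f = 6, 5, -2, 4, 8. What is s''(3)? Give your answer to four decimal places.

Put M_i = s'' at the i-th knot. Here h = (1, 2, 1, 1) and Δ = (-1, -7/2, 6, 4), so the interior equations h_(i-1)·M_(i-1) + 2(h_(i-1)+h_i)·M_i + h_i·M_(i+1) = 6(Δ_i − Δ_(i-1)) read
  1·M_0 + 6·M_1 + 2·M_2 = 6(Δ_1 - Δ_0) = -15
  2·M_1 + 6·M_2 + 1·M_3 = 6(Δ_2 - Δ_1) = 57
  1·M_2 + 4·M_3 + 1·M_4 = 6(Δ_3 - Δ_2) = -12
Natural end conditions: M_0 = M_4 = 0.
Solving: M_0 = 0, M_1 = -825/122, M_2 = 780/61, M_3 = -378/61, M_4 = 0.

12.7869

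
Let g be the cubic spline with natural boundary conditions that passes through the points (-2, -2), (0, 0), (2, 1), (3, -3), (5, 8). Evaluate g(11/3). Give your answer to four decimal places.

-1.9549

With M_i denoting the second derivative at x_i, h_i = 2, 2, 1, 2, and Δ_i = (y_(i+1) − y_i)/h_i = 1, 1/2, -4, 11/2:
  2·M_0 + 8·M_1 + 2·M_2 = 6(Δ_1 - Δ_0) = -3
  2·M_1 + 6·M_2 + 1·M_3 = 6(Δ_2 - Δ_1) = -27
  1·M_2 + 6·M_3 + 2·M_4 = 6(Δ_3 - Δ_2) = 57
Natural end conditions: M_0 = M_4 = 0.
Solving the tridiagonal system: M_0 = 0, M_1 = 333/256, M_2 = -429/64, M_3 = 1359/128, M_4 = 0.
On [3, 5], g(t) = -3 - 101/64·(t - 3) + 1359/256·(t - 3)² - 453/512·(t - 3)³.
With (t - 3) = 2/3: g(11/3) = -563/288.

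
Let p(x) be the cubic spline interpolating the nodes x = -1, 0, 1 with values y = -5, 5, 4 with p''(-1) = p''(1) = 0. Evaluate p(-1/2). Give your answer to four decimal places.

Let M_i = p''(x_i). Step sizes h_i = 1, 1; slopes of the chords Δ_i = (y_(i+1) - y_i)/h_i = 10, -1.
  1·M_0 + 4·M_1 + 1·M_2 = 6(Δ_1 - Δ_0) = -66
Natural end conditions: M_0 = M_2 = 0.
Forward elimination and back-substitution give M_0 = 0, M_1 = -33/2, M_2 = 0.
On [-1, 0], p(x) = -5 + 51/4·(x + 1) + 0·(x + 1)² - 11/4·(x + 1)³.
With (x + 1) = 1/2: p(-1/2) = 33/32.

1.0313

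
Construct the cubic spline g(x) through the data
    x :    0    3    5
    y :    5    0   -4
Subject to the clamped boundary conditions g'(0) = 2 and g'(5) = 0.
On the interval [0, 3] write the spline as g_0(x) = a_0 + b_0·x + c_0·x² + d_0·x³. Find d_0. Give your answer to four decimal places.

Let m_i = g''(x_i). Step sizes h_i = 3, 2; slopes of the chords Δ_i = (y_(i+1) - y_i)/h_i = -5/3, -2.
  3·m_0 + 10·m_1 + 2·m_2 = 6(Δ_1 - Δ_0) = -2
Clamped end conditions give two more equations: 2h_0·m_0 + h_0·m_1 = 6(Δ_0 - g'(0)) = -22 and h_1·m_1 + 2h_1·m_2 = 6(g'(5) - Δ_1) = 12.
Hence m_0 = -58/15, m_1 = 2/5, m_2 = 14/5.
On [0, 3], with g_0(x) = a_0 + b_0·x + c_0·x² + d_0·x³: c_0 = m_0/2 = -29/15, d_0 = (m_1 - m_0)/(6h_0) = 32/135, b_0 = Δ_0 - h_0(2m_0 + m_1)/6 = 2.

0.2370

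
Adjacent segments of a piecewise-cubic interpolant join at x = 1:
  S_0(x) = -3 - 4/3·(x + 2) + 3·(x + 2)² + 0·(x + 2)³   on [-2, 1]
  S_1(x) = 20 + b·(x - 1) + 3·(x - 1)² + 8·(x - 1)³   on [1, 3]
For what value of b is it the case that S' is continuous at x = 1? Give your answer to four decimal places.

S_0'(x) = -4/3 + 6·(x + 2) + 0·(x + 2)², so S_0'(1) = 50/3. On the right, S_1'(1) = b, so b = 50/3.

16.6667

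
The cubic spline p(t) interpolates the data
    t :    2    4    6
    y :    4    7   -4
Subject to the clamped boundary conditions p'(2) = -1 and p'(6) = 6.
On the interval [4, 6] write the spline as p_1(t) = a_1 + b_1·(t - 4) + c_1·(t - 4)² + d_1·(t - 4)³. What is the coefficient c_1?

-7

With m_i denoting the second derivative at x_i, h_i = 2, 2, and Δ_i = (y_(i+1) − y_i)/h_i = 3/2, -11/2:
  2·m_0 + 8·m_1 + 2·m_2 = 6(Δ_1 - Δ_0) = -42
Clamped end conditions give two more equations: 2h_0·m_0 + h_0·m_1 = 6(Δ_0 - p'(2)) = 15 and h_1·m_1 + 2h_1·m_2 = 6(p'(6) - Δ_1) = 69.
Forward elimination and back-substitution give m_0 = 43/4, m_1 = -14, m_2 = 97/4.
On [4, 6], with p_1(t) = a_1 + b_1·(t - 4) + c_1·(t - 4)² + d_1·(t - 4)³: c_1 = m_1/2 = -7, d_1 = (m_2 - m_1)/(6h_1) = 51/16, b_1 = Δ_1 - h_1(2m_1 + m_2)/6 = -17/4.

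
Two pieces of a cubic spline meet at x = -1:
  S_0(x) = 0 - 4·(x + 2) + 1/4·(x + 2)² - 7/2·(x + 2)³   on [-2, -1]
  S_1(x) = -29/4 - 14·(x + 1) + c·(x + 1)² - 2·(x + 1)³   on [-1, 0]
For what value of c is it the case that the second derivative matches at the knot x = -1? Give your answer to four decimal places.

S_0''(x) = 1/2 - 21·(x + 2), so S_0''(-1) = -41/2. On the right, S_1''(-1) = 2c, so c = -41/4.

-10.2500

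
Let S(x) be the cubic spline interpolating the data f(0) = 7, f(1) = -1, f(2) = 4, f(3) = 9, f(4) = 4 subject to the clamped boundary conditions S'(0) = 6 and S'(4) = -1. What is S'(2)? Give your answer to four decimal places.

9.5714

Write M_i for S''(x_i). With h_i = 1, 1, 1, 1 and divided differences Δ_i = -8, 5, 5, -5, the continuity of S' gives the tridiagonal system
  1·M_0 + 4·M_1 + 1·M_2 = 6(Δ_1 - Δ_0) = 78
  1·M_1 + 4·M_2 + 1·M_3 = 6(Δ_2 - Δ_1) = 0
  1·M_2 + 4·M_3 + 1·M_4 = 6(Δ_3 - Δ_2) = -60
Clamped end conditions give two more equations: 2h_0·M_0 + h_0·M_1 = 6(Δ_0 - S'(0)) = -84 and h_3·M_3 + 2h_3·M_4 = 6(S'(4) - Δ_3) = 24.
Hence M_0 = -418/7, M_1 = 248/7, M_2 = -4, M_3 = -136/7, M_4 = 152/7.
On [2, 3], S'(x) = b_2 + 2c_2·(x - 2) + 3d_2·(x - 2)² with b_2 = Δ_2 - h_2(2M_2 + M_3)/6 = 67/7, c_2 = M_2/2 = -2, d_2 = (M_3 - M_2)/(6h_2) = -18/7. So S'(2) = 67/7.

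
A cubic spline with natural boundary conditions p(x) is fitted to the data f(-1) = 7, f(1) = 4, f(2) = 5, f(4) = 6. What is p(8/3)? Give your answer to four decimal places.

Write σ_i for p''(x_i). With h_i = 2, 1, 2 and divided differences Δ_i = -3/2, 1, 1/2, the continuity of p' gives the tridiagonal system
  2·σ_0 + 6·σ_1 + 1·σ_2 = 6(Δ_1 - Δ_0) = 15
  1·σ_1 + 6·σ_2 + 2·σ_3 = 6(Δ_2 - Δ_1) = -3
Natural end conditions: σ_0 = σ_3 = 0.
Solving the tridiagonal system: σ_0 = 0, σ_1 = 93/35, σ_2 = -33/35, σ_3 = 0.
On [2, 4], p(x) = 5 + 79/70·(x - 2) - 33/70·(x - 2)² + 11/140·(x - 2)³.
With (x - 2) = 2/3: p(8/3) = 1052/189.

5.5661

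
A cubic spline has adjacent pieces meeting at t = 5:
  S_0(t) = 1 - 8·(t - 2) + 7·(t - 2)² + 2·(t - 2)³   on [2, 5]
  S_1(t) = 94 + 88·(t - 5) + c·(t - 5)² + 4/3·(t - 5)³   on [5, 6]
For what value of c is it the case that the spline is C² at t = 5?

S_0''(t) = 14 + 12·(t - 2), so S_0''(5) = 50. On the right, S_1''(5) = 2c, so c = 25.

25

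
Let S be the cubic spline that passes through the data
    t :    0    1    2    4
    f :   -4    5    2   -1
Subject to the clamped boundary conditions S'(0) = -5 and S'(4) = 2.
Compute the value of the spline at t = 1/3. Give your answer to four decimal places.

Put σ_i = S'' at the i-th knot. Here h = (1, 1, 2) and Δ = (9, -3, -3/2), so the interior equations h_(i-1)·σ_(i-1) + 2(h_(i-1)+h_i)·σ_i + h_i·σ_(i+1) = 6(Δ_i − Δ_(i-1)) read
  1·σ_0 + 4·σ_1 + 1·σ_2 = 6(Δ_1 - Δ_0) = -72
  1·σ_1 + 6·σ_2 + 2·σ_3 = 6(Δ_2 - Δ_1) = 9
Clamped end conditions give two more equations: 2h_0·σ_0 + h_0·σ_1 = 6(Δ_0 - S'(0)) = 84 and h_2·σ_2 + 2h_2·σ_3 = 6(S'(4) - Δ_2) = 21.
Hence σ_0 = 1303/22, σ_1 = -379/11, σ_2 = 145/22, σ_3 = 43/22.
On [0, 1], S(t) = -4 - 5·t + 1303/44·t² - 687/44·t³.
With t = 1/3: S(1/3) = -65/22.

-2.9545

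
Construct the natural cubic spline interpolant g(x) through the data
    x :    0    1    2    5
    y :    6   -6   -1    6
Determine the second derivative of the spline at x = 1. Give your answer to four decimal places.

26.8387

Let m_i = g''(x_i). Step sizes h_i = 1, 1, 3; slopes of the chords Δ_i = (y_(i+1) - y_i)/h_i = -12, 5, 7/3.
  1·m_0 + 4·m_1 + 1·m_2 = 6(Δ_1 - Δ_0) = 102
  1·m_1 + 8·m_2 + 3·m_3 = 6(Δ_2 - Δ_1) = -16
Natural end conditions: m_0 = m_3 = 0.
Solving: m_0 = 0, m_1 = 832/31, m_2 = -166/31, m_3 = 0.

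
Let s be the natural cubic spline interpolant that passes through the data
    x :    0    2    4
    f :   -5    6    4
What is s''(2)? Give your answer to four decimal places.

Let M_i = s''(x_i). Step sizes h_i = 2, 2; slopes of the chords Δ_i = (y_(i+1) - y_i)/h_i = 11/2, -1.
  2·M_0 + 8·M_1 + 2·M_2 = 6(Δ_1 - Δ_0) = -39
Natural end conditions: M_0 = M_2 = 0.
Solving the tridiagonal system: M_0 = 0, M_1 = -39/8, M_2 = 0.

-4.8750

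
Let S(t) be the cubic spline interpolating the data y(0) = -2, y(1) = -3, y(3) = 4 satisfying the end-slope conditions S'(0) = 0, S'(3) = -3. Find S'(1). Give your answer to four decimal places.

1.2500

Let σ_i = S''(x_i). Step sizes h_i = 1, 2; slopes of the chords Δ_i = (y_(i+1) - y_i)/h_i = -1, 7/2.
  1·σ_0 + 6·σ_1 + 2·σ_2 = 6(Δ_1 - Δ_0) = 27
Clamped end conditions give two more equations: 2h_0·σ_0 + h_0·σ_1 = 6(Δ_0 - S'(0)) = -6 and h_1·σ_1 + 2h_1·σ_2 = 6(S'(3) - Δ_1) = -39.
Hence σ_0 = -17/2, σ_1 = 11, σ_2 = -61/4.
On [1, 3], S'(t) = b_1 + 2c_1·(t - 1) + 3d_1·(t - 1)² with b_1 = Δ_1 - h_1(2σ_1 + σ_2)/6 = 5/4, c_1 = σ_1/2 = 11/2, d_1 = (σ_2 - σ_1)/(6h_1) = -35/16. So S'(1) = 5/4.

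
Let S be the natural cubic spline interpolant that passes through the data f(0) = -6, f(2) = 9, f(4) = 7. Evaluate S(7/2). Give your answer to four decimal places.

With m_i denoting the second derivative at x_i, h_i = 2, 2, and Δ_i = (y_(i+1) − y_i)/h_i = 15/2, -1:
  2·m_0 + 8·m_1 + 2·m_2 = 6(Δ_1 - Δ_0) = -51
Natural end conditions: m_0 = m_2 = 0.
Solving: m_0 = 0, m_1 = -51/8, m_2 = 0.
On [2, 4], S(x) = 9 + 13/4·(x - 2) - 51/16·(x - 2)² + 17/32·(x - 2)³.
With (x - 2) = 3/2: S(7/2) = 2175/256.

8.4961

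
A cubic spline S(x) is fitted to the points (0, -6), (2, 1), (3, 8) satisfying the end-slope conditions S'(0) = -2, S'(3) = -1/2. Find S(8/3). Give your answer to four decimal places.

Let σ_i = S''(x_i). Step sizes h_i = 2, 1; slopes of the chords Δ_i = (y_(i+1) - y_i)/h_i = 7/2, 7.
  2·σ_0 + 6·σ_1 + 1·σ_2 = 6(Δ_1 - Δ_0) = 21
Clamped end conditions give two more equations: 2h_0·σ_0 + h_0·σ_1 = 6(Δ_0 - S'(0)) = 33 and h_1·σ_1 + 2h_1·σ_2 = 6(S'(3) - Δ_1) = -45.
Hence σ_0 = 21/4, σ_1 = 6, σ_2 = -51/2.
On [2, 3], S(x) = 1 + 37/4·(x - 2) + 3·(x - 2)² - 21/4·(x - 2)³.
With (x - 2) = 2/3: S(8/3) = 125/18.

6.9444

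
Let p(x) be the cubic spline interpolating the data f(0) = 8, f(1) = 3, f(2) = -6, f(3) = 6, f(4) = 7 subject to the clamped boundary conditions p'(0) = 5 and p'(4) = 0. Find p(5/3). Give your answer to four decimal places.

-5.0608

Write M_i for p''(x_i). With h_i = 1, 1, 1, 1 and divided differences Δ_i = -5, -9, 12, 1, the continuity of p' gives the tridiagonal system
  1·M_0 + 4·M_1 + 1·M_2 = 6(Δ_1 - Δ_0) = -24
  1·M_1 + 4·M_2 + 1·M_3 = 6(Δ_2 - Δ_1) = 126
  1·M_2 + 4·M_3 + 1·M_4 = 6(Δ_3 - Δ_2) = -66
Clamped end conditions give two more equations: 2h_0·M_0 + h_0·M_1 = 6(Δ_0 - p'(0)) = -60 and h_3·M_3 + 2h_3·M_4 = 6(p'(4) - Δ_3) = -6.
Solving the tridiagonal system: M_0 = -349/14, M_1 = -71/7, M_2 = 83/2, M_3 = -209/7, M_4 = 167/14.
On [1, 2], p(x) = 3 - 351/28·(x - 1) - 71/14·(x - 1)² + 241/28·(x - 1)³.
With (x - 1) = 2/3: p(5/3) = -1913/378.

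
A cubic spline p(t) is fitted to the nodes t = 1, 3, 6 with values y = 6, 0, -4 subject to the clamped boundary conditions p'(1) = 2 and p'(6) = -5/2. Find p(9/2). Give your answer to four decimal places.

Let M_i = p''(x_i). Step sizes h_i = 2, 3; slopes of the chords Δ_i = (y_(i+1) - y_i)/h_i = -3, -4/3.
  2·M_0 + 10·M_1 + 3·M_2 = 6(Δ_1 - Δ_0) = 10
Clamped end conditions give two more equations: 2h_0·M_0 + h_0·M_1 = 6(Δ_0 - p'(1)) = -30 and h_1·M_1 + 2h_1·M_2 = 6(p'(6) - Δ_1) = -7.
Hence M_0 = -47/5, M_1 = 19/5, M_2 = -46/15.
On [3, 6], p(t) = 0 - 18/5·(t - 3) + 19/10·(t - 3)² - 103/270·(t - 3)³.
With (t - 3) = 3/2: p(9/2) = -193/80.

-2.4125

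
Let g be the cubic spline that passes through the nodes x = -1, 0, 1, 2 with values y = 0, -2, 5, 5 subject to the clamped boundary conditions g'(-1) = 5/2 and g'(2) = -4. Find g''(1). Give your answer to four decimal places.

-15.3333

Write M_i for g''(x_i). With h_i = 1, 1, 1 and divided differences Δ_i = -2, 7, 0, the continuity of g' gives the tridiagonal system
  1·M_0 + 4·M_1 + 1·M_2 = 6(Δ_1 - Δ_0) = 54
  1·M_1 + 4·M_2 + 1·M_3 = 6(Δ_2 - Δ_1) = -42
Clamped end conditions give two more equations: 2h_0·M_0 + h_0·M_1 = 6(Δ_0 - g'(-1)) = -27 and h_2·M_2 + 2h_2·M_3 = 6(g'(2) - Δ_2) = -24.
Solving the tridiagonal system: M_0 = -76/3, M_1 = 71/3, M_2 = -46/3, M_3 = -13/3.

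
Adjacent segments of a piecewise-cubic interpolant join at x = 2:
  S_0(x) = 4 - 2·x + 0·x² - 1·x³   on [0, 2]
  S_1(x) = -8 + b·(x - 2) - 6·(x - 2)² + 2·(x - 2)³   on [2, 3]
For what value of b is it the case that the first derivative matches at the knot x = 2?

S_0'(x) = -2 + 0·x - 3·x², so S_0'(2) = -14. On the right, S_1'(2) = b, so b = -14.

-14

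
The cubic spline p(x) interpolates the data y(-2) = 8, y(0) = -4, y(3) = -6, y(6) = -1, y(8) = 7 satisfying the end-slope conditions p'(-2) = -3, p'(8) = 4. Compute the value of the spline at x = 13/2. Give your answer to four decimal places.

0.7609

Write m_i for p''(x_i). With h_i = 2, 3, 3, 2 and divided differences Δ_i = -6, -2/3, 5/3, 4, the continuity of p' gives the tridiagonal system
  2·m_0 + 10·m_1 + 3·m_2 = 6(Δ_1 - Δ_0) = 32
  3·m_1 + 12·m_2 + 3·m_3 = 6(Δ_2 - Δ_1) = 14
  3·m_2 + 10·m_3 + 2·m_4 = 6(Δ_3 - Δ_2) = 14
Clamped end conditions give two more equations: 2h_0·m_0 + h_0·m_1 = 6(Δ_0 - p'(-2)) = -18 and h_3·m_3 + 2h_3·m_4 = 6(p'(8) - Δ_3) = 0.
Hence m_0 = -137/20, m_1 = 47/10, m_2 = -13/30, m_3 = 17/10, m_4 = -17/20.
On [6, 8], p(x) = -1 + 63/20·(x - 6) + 17/20·(x - 6)² - 17/80·(x - 6)³.
With (x - 6) = 1/2: p(13/2) = 487/640.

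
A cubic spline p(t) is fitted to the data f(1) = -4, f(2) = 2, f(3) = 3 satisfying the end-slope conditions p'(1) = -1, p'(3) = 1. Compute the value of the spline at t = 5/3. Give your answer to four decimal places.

With σ_i denoting the second derivative at x_i, h_i = 1, 1, and Δ_i = (y_(i+1) − y_i)/h_i = 6, 1:
  1·σ_0 + 4·σ_1 + 1·σ_2 = 6(Δ_1 - Δ_0) = -30
Clamped end conditions give two more equations: 2h_0·σ_0 + h_0·σ_1 = 6(Δ_0 - p'(1)) = 42 and h_1·σ_1 + 2h_1·σ_2 = 6(p'(3) - Δ_1) = 0.
Solving: σ_0 = 59/2, σ_1 = -17, σ_2 = 17/2.
On [1, 2], p(t) = -4 - 1·(t - 1) + 59/4·(t - 1)² - 31/4·(t - 1)³.
With (t - 1) = 2/3: p(5/3) = -11/27.

-0.4074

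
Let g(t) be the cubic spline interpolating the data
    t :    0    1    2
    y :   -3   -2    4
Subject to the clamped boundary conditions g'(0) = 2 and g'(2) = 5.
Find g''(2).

Let M_i = g''(x_i). Step sizes h_i = 1, 1; slopes of the chords Δ_i = (y_(i+1) - y_i)/h_i = 1, 6.
  1·M_0 + 4·M_1 + 1·M_2 = 6(Δ_1 - Δ_0) = 30
Clamped end conditions give two more equations: 2h_0·M_0 + h_0·M_1 = 6(Δ_0 - g'(0)) = -6 and h_1·M_1 + 2h_1·M_2 = 6(g'(2) - Δ_1) = -6.
Forward elimination and back-substitution give M_0 = -9, M_1 = 12, M_2 = -9.

-9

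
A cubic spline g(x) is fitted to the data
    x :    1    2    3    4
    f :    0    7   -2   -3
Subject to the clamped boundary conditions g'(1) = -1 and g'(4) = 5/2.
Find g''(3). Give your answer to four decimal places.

With M_i denoting the second derivative at x_i, h_i = 1, 1, 1, and Δ_i = (y_(i+1) − y_i)/h_i = 7, -9, -1:
  1·M_0 + 4·M_1 + 1·M_2 = 6(Δ_1 - Δ_0) = -96
  1·M_1 + 4·M_2 + 1·M_3 = 6(Δ_2 - Δ_1) = 48
Clamped end conditions give two more equations: 2h_0·M_0 + h_0·M_1 = 6(Δ_0 - g'(1)) = 48 and h_2·M_2 + 2h_2·M_3 = 6(g'(4) - Δ_2) = 21.
Forward elimination and back-substitution give M_0 = 133/3, M_1 = -122/3, M_2 = 67/3, M_3 = -2/3.

22.3333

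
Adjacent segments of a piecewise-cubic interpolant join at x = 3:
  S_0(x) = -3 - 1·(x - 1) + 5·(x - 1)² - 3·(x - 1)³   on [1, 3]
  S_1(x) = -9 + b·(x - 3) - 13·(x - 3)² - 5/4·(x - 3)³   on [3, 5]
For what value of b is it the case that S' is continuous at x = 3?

S_0'(x) = -1 + 10·(x - 1) - 9·(x - 1)², so S_0'(3) = -17. On the right, S_1'(3) = b, so b = -17.

-17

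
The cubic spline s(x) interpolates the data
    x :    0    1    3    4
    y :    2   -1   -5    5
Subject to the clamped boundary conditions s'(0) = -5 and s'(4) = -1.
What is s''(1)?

-8

Write m_i for s''(x_i). With h_i = 1, 2, 1 and divided differences Δ_i = -3, -2, 10, the continuity of s' gives the tridiagonal system
  1·m_0 + 6·m_1 + 2·m_2 = 6(Δ_1 - Δ_0) = 6
  2·m_1 + 6·m_2 + 1·m_3 = 6(Δ_2 - Δ_1) = 72
Clamped end conditions give two more equations: 2h_0·m_0 + h_0·m_1 = 6(Δ_0 - s'(0)) = 12 and h_2·m_2 + 2h_2·m_3 = 6(s'(4) - Δ_2) = -66.
Hence m_0 = 10, m_1 = -8, m_2 = 22, m_3 = -44.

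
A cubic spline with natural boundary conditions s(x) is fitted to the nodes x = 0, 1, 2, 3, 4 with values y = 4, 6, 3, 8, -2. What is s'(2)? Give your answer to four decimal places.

2.2500

Let σ_i = s''(x_i). Step sizes h_i = 1, 1, 1, 1; slopes of the chords Δ_i = (y_(i+1) - y_i)/h_i = 2, -3, 5, -10.
  1·σ_0 + 4·σ_1 + 1·σ_2 = 6(Δ_1 - Δ_0) = -30
  1·σ_1 + 4·σ_2 + 1·σ_3 = 6(Δ_2 - Δ_1) = 48
  1·σ_2 + 4·σ_3 + 1·σ_4 = 6(Δ_3 - Δ_2) = -90
Natural end conditions: σ_0 = σ_4 = 0.
Hence σ_0 = 0, σ_1 = -183/14, σ_2 = 156/7, σ_3 = -393/14, σ_4 = 0.
On [2, 3], s'(x) = b_2 + 2c_2·(x - 2) + 3d_2·(x - 2)² with b_2 = Δ_2 - h_2(2σ_2 + σ_3)/6 = 9/4, c_2 = σ_2/2 = 78/7, d_2 = (σ_3 - σ_2)/(6h_2) = -235/28. So s'(2) = 9/4.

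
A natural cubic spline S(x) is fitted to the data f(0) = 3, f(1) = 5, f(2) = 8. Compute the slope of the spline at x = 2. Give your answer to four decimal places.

With m_i denoting the second derivative at x_i, h_i = 1, 1, and Δ_i = (y_(i+1) − y_i)/h_i = 2, 3:
  1·m_0 + 4·m_1 + 1·m_2 = 6(Δ_1 - Δ_0) = 6
Natural end conditions: m_0 = m_2 = 0.
Solving the tridiagonal system: m_0 = 0, m_1 = 3/2, m_2 = 0.
On [1, 2], S'(x) = b_1 + 2c_1·(x - 1) + 3d_1·(x - 1)² with b_1 = Δ_1 - h_1(2m_1 + m_2)/6 = 5/2, c_1 = m_1/2 = 3/4, d_1 = (m_2 - m_1)/(6h_1) = -1/4. So S'(2) = 13/4.

3.2500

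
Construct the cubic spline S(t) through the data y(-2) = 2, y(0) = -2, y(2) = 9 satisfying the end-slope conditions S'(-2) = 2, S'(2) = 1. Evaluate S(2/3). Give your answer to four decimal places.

1.2593

Put M_i = S'' at the i-th knot. Here h = (2, 2) and Δ = (-2, 11/2), so the interior equations h_(i-1)·M_(i-1) + 2(h_(i-1)+h_i)·M_i + h_i·M_(i+1) = 6(Δ_i − Δ_(i-1)) read
  2·M_0 + 8·M_1 + 2·M_2 = 6(Δ_1 - Δ_0) = 45
Clamped end conditions give two more equations: 2h_0·M_0 + h_0·M_1 = 6(Δ_0 - S'(-2)) = -24 and h_1·M_1 + 2h_1·M_2 = 6(S'(2) - Δ_1) = -27.
Solving: M_0 = -95/8, M_1 = 47/4, M_2 = -101/8.
On [0, 2], S(t) = -2 + 15/8·t + 47/8·t² - 65/32·t³.
With t = 2/3: S(2/3) = 34/27.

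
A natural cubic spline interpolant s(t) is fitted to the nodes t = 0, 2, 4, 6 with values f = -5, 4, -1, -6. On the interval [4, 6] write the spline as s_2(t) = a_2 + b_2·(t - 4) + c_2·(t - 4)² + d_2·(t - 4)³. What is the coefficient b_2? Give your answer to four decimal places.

-3.4333

Write M_i for s''(x_i). With h_i = 2, 2, 2 and divided differences Δ_i = 9/2, -5/2, -5/2, the continuity of s' gives the tridiagonal system
  2·M_0 + 8·M_1 + 2·M_2 = 6(Δ_1 - Δ_0) = -42
  2·M_1 + 8·M_2 + 2·M_3 = 6(Δ_2 - Δ_1) = 0
Natural end conditions: M_0 = M_3 = 0.
Solving the tridiagonal system: M_0 = 0, M_1 = -28/5, M_2 = 7/5, M_3 = 0.
On [4, 6], with s_2(t) = a_2 + b_2·(t - 4) + c_2·(t - 4)² + d_2·(t - 4)³: c_2 = M_2/2 = 7/10, d_2 = (M_3 - M_2)/(6h_2) = -7/60, b_2 = Δ_2 - h_2(2M_2 + M_3)/6 = -103/30.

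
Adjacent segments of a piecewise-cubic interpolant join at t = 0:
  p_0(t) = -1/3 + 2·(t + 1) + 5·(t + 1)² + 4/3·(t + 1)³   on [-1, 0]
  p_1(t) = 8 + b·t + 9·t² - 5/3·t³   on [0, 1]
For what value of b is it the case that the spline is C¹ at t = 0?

16

p_0'(t) = 2 + 10·(t + 1) + 4·(t + 1)², so p_0'(0) = 16. On the right, p_1'(0) = b, so b = 16.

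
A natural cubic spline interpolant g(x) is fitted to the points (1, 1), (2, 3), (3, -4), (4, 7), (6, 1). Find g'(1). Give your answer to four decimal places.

5.8256

Put σ_i = g'' at the i-th knot. Here h = (1, 1, 1, 2) and Δ = (2, -7, 11, -3), so the interior equations h_(i-1)·σ_(i-1) + 2(h_(i-1)+h_i)·σ_i + h_i·σ_(i+1) = 6(Δ_i − Δ_(i-1)) read
  1·σ_0 + 4·σ_1 + 1·σ_2 = 6(Δ_1 - Δ_0) = -54
  1·σ_1 + 4·σ_2 + 1·σ_3 = 6(Δ_2 - Δ_1) = 108
  1·σ_2 + 6·σ_3 + 2·σ_4 = 6(Δ_3 - Δ_2) = -84
Natural end conditions: σ_0 = σ_4 = 0.
Forward elimination and back-substitution give σ_0 = 0, σ_1 = -987/43, σ_2 = 1626/43, σ_3 = -873/43, σ_4 = 0.
On [1, 2], g'(x) = b_0 + 2c_0·(x - 1) + 3d_0·(x - 1)² with b_0 = Δ_0 - h_0(2σ_0 + σ_1)/6 = 501/86, c_0 = σ_0/2 = 0, d_0 = (σ_1 - σ_0)/(6h_0) = -329/86. So g'(1) = 501/86.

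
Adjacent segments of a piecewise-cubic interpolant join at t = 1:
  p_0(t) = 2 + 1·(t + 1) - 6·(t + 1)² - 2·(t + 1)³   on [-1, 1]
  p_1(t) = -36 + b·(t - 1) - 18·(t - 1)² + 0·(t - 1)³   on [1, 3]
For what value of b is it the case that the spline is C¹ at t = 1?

-47

p_0'(t) = 1 - 12·(t + 1) - 6·(t + 1)², so p_0'(1) = -47. On the right, p_1'(1) = b, so b = -47.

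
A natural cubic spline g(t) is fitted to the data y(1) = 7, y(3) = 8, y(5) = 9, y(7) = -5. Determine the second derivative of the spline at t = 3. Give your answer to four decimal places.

1.5000

With σ_i denoting the second derivative at x_i, h_i = 2, 2, 2, and Δ_i = (y_(i+1) − y_i)/h_i = 1/2, 1/2, -7:
  2·σ_0 + 8·σ_1 + 2·σ_2 = 6(Δ_1 - Δ_0) = 0
  2·σ_1 + 8·σ_2 + 2·σ_3 = 6(Δ_2 - Δ_1) = -45
Natural end conditions: σ_0 = σ_3 = 0.
Hence σ_0 = 0, σ_1 = 3/2, σ_2 = -6, σ_3 = 0.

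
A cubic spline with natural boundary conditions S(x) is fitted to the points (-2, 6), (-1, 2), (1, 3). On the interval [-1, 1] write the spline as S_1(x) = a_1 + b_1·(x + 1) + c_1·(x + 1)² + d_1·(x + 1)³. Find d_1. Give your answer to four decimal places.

-0.3750

With M_i denoting the second derivative at x_i, h_i = 1, 2, and Δ_i = (y_(i+1) − y_i)/h_i = -4, 1/2:
  1·M_0 + 6·M_1 + 2·M_2 = 6(Δ_1 - Δ_0) = 27
Natural end conditions: M_0 = M_2 = 0.
Forward elimination and back-substitution give M_0 = 0, M_1 = 9/2, M_2 = 0.
On [-1, 1], with S_1(x) = a_1 + b_1·(x + 1) + c_1·(x + 1)² + d_1·(x + 1)³: c_1 = M_1/2 = 9/4, d_1 = (M_2 - M_1)/(6h_1) = -3/8, b_1 = Δ_1 - h_1(2M_1 + M_2)/6 = -5/2.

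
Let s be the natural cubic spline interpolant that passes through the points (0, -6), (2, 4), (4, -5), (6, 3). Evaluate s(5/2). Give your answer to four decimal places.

Put m_i = s'' at the i-th knot. Here h = (2, 2, 2) and Δ = (5, -9/2, 4), so the interior equations h_(i-1)·m_(i-1) + 2(h_(i-1)+h_i)·m_i + h_i·m_(i+1) = 6(Δ_i − Δ_(i-1)) read
  2·m_0 + 8·m_1 + 2·m_2 = 6(Δ_1 - Δ_0) = -57
  2·m_1 + 8·m_2 + 2·m_3 = 6(Δ_2 - Δ_1) = 51
Natural end conditions: m_0 = m_3 = 0.
Solving the tridiagonal system: m_0 = 0, m_1 = -93/10, m_2 = 87/10, m_3 = 0.
On [2, 4], s(x) = 4 - 6/5·(x - 2) - 93/20·(x - 2)² + 3/2·(x - 2)³.
With (x - 2) = 1/2: s(5/2) = 97/40.

2.4250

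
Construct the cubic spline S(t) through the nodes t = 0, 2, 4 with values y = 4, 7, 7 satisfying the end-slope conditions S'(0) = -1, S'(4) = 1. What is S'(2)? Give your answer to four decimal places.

With m_i denoting the second derivative at x_i, h_i = 2, 2, and Δ_i = (y_(i+1) − y_i)/h_i = 3/2, 0:
  2·m_0 + 8·m_1 + 2·m_2 = 6(Δ_1 - Δ_0) = -9
Clamped end conditions give two more equations: 2h_0·m_0 + h_0·m_1 = 6(Δ_0 - S'(0)) = 15 and h_1·m_1 + 2h_1·m_2 = 6(S'(4) - Δ_1) = 6.
Forward elimination and back-substitution give m_0 = 43/8, m_1 = -13/4, m_2 = 25/8.
On [2, 4], S'(t) = b_1 + 2c_1·(t - 2) + 3d_1·(t - 2)² with b_1 = Δ_1 - h_1(2m_1 + m_2)/6 = 9/8, c_1 = m_1/2 = -13/8, d_1 = (m_2 - m_1)/(6h_1) = 17/32. So S'(2) = 9/8.

1.1250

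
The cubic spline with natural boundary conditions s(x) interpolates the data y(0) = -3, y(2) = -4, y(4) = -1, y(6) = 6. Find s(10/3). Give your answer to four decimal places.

Let M_i = s''(x_i). Step sizes h_i = 2, 2, 2; slopes of the chords Δ_i = (y_(i+1) - y_i)/h_i = -1/2, 3/2, 7/2.
  2·M_0 + 8·M_1 + 2·M_2 = 6(Δ_1 - Δ_0) = 12
  2·M_1 + 8·M_2 + 2·M_3 = 6(Δ_2 - Δ_1) = 12
Natural end conditions: M_0 = M_3 = 0.
Solving: M_0 = 0, M_1 = 6/5, M_2 = 6/5, M_3 = 0.
On [2, 4], s(x) = -4 + 3/10·(x - 2) + 3/5·(x - 2)² + 0·(x - 2)³.
With (x - 2) = 4/3: s(10/3) = -38/15.

-2.5333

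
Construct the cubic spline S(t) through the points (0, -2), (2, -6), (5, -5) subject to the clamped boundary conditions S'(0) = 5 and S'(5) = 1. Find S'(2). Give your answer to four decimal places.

Put M_i = S'' at the i-th knot. Here h = (2, 3) and Δ = (-2, 1/3), so the interior equations h_(i-1)·M_(i-1) + 2(h_(i-1)+h_i)·M_i + h_i·M_(i+1) = 6(Δ_i − Δ_(i-1)) read
  2·M_0 + 10·M_1 + 3·M_2 = 6(Δ_1 - Δ_0) = 14
Clamped end conditions give two more equations: 2h_0·M_0 + h_0·M_1 = 6(Δ_0 - S'(0)) = -42 and h_1·M_1 + 2h_1·M_2 = 6(S'(5) - Δ_1) = 4.
Solving: M_0 = -127/10, M_1 = 22/5, M_2 = -23/15.
On [2, 5], S'(t) = b_1 + 2c_1·(t - 2) + 3d_1·(t - 2)² with b_1 = Δ_1 - h_1(2M_1 + M_2)/6 = -33/10, c_1 = M_1/2 = 11/5, d_1 = (M_2 - M_1)/(6h_1) = -89/270. So S'(2) = -33/10.

-3.3000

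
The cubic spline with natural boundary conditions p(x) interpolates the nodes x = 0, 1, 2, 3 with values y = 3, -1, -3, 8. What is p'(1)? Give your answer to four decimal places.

Put M_i = p'' at the i-th knot. Here h = (1, 1, 1) and Δ = (-4, -2, 11), so the interior equations h_(i-1)·M_(i-1) + 2(h_(i-1)+h_i)·M_i + h_i·M_(i+1) = 6(Δ_i − Δ_(i-1)) read
  1·M_0 + 4·M_1 + 1·M_2 = 6(Δ_1 - Δ_0) = 12
  1·M_1 + 4·M_2 + 1·M_3 = 6(Δ_2 - Δ_1) = 78
Natural end conditions: M_0 = M_3 = 0.
Solving: M_0 = 0, M_1 = -2, M_2 = 20, M_3 = 0.
On [1, 2], p'(x) = b_1 + 2c_1·(x - 1) + 3d_1·(x - 1)² with b_1 = Δ_1 - h_1(2M_1 + M_2)/6 = -14/3, c_1 = M_1/2 = -1, d_1 = (M_2 - M_1)/(6h_1) = 11/3. So p'(1) = -14/3.

-4.6667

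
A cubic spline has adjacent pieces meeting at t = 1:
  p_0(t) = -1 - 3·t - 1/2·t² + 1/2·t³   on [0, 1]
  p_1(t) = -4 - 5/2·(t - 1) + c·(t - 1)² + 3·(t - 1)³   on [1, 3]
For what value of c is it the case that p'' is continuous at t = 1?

p_0''(t) = -1 + 3·t, so p_0''(1) = 2. On the right, p_1''(1) = 2c, so c = 1.

1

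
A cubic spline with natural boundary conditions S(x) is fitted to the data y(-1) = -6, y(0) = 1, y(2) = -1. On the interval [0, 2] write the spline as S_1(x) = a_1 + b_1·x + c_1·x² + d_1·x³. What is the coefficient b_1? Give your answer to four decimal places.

Let M_i = S''(x_i). Step sizes h_i = 1, 2; slopes of the chords Δ_i = (y_(i+1) - y_i)/h_i = 7, -1.
  1·M_0 + 6·M_1 + 2·M_2 = 6(Δ_1 - Δ_0) = -48
Natural end conditions: M_0 = M_2 = 0.
Solving the tridiagonal system: M_0 = 0, M_1 = -8, M_2 = 0.
On [0, 2], with S_1(x) = a_1 + b_1·x + c_1·x² + d_1·x³: c_1 = M_1/2 = -4, d_1 = (M_2 - M_1)/(6h_1) = 2/3, b_1 = Δ_1 - h_1(2M_1 + M_2)/6 = 13/3.

4.3333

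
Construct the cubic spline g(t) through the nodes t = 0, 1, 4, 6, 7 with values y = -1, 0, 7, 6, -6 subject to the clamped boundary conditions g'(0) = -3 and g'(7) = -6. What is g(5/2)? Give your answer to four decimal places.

3.1212

With σ_i denoting the second derivative at x_i, h_i = 1, 3, 2, 1, and Δ_i = (y_(i+1) − y_i)/h_i = 1, 7/3, -1/2, -12:
  1·σ_0 + 8·σ_1 + 3·σ_2 = 6(Δ_1 - Δ_0) = 8
  3·σ_1 + 10·σ_2 + 2·σ_3 = 6(Δ_2 - Δ_1) = -17
  2·σ_2 + 6·σ_3 + 1·σ_4 = 6(Δ_3 - Δ_2) = -69
Clamped end conditions give two more equations: 2h_0·σ_0 + h_0·σ_1 = 6(Δ_0 - g'(0)) = 24 and h_3·σ_3 + 2h_3·σ_4 = 6(g'(7) - Δ_3) = 36.
Hence σ_0 = 1875/148, σ_1 = -99/74, σ_2 = 893/444, σ_3 = -1837/111, σ_4 = 5833/222.
On [1, 4], g(t) = 0 + 789/296·(t - 1) - 99/148·(t - 1)² + 1487/7992·(t - 1)³.
With (t - 1) = 3/2: g(5/2) = 7391/2368.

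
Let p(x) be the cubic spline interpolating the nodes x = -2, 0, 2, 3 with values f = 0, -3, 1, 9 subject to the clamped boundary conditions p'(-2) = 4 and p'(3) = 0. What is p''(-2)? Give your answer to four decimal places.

-9.5000

Let m_i = p''(x_i). Step sizes h_i = 2, 2, 1; slopes of the chords Δ_i = (y_(i+1) - y_i)/h_i = -3/2, 2, 8.
  2·m_0 + 8·m_1 + 2·m_2 = 6(Δ_1 - Δ_0) = 21
  2·m_1 + 6·m_2 + 1·m_3 = 6(Δ_2 - Δ_1) = 36
Clamped end conditions give two more equations: 2h_0·m_0 + h_0·m_1 = 6(Δ_0 - p'(-2)) = -33 and h_2·m_2 + 2h_2·m_3 = 6(p'(3) - Δ_2) = -48.
Hence m_0 = -19/2, m_1 = 5/2, m_2 = 10, m_3 = -29.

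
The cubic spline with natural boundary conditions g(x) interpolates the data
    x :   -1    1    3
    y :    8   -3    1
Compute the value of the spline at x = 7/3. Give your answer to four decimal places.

-1.4444

With σ_i denoting the second derivative at x_i, h_i = 2, 2, and Δ_i = (y_(i+1) − y_i)/h_i = -11/2, 2:
  2·σ_0 + 8·σ_1 + 2·σ_2 = 6(Δ_1 - Δ_0) = 45
Natural end conditions: σ_0 = σ_2 = 0.
Hence σ_0 = 0, σ_1 = 45/8, σ_2 = 0.
On [1, 3], g(x) = -3 - 7/4·(x - 1) + 45/16·(x - 1)² - 15/32·(x - 1)³.
With (x - 1) = 4/3: g(7/3) = -13/9.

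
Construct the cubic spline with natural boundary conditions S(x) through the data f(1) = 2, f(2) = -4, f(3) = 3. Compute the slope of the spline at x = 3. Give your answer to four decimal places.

10.2500

Put m_i = S'' at the i-th knot. Here h = (1, 1) and Δ = (-6, 7), so the interior equations h_(i-1)·m_(i-1) + 2(h_(i-1)+h_i)·m_i + h_i·m_(i+1) = 6(Δ_i − Δ_(i-1)) read
  1·m_0 + 4·m_1 + 1·m_2 = 6(Δ_1 - Δ_0) = 78
Natural end conditions: m_0 = m_2 = 0.
Hence m_0 = 0, m_1 = 39/2, m_2 = 0.
On [2, 3], S'(x) = b_1 + 2c_1·(x - 2) + 3d_1·(x - 2)² with b_1 = Δ_1 - h_1(2m_1 + m_2)/6 = 1/2, c_1 = m_1/2 = 39/4, d_1 = (m_2 - m_1)/(6h_1) = -13/4. So S'(3) = 41/4.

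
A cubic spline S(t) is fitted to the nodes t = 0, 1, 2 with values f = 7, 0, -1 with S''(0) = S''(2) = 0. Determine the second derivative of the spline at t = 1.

With m_i denoting the second derivative at x_i, h_i = 1, 1, and Δ_i = (y_(i+1) − y_i)/h_i = -7, -1:
  1·m_0 + 4·m_1 + 1·m_2 = 6(Δ_1 - Δ_0) = 36
Natural end conditions: m_0 = m_2 = 0.
Forward elimination and back-substitution give m_0 = 0, m_1 = 9, m_2 = 0.

9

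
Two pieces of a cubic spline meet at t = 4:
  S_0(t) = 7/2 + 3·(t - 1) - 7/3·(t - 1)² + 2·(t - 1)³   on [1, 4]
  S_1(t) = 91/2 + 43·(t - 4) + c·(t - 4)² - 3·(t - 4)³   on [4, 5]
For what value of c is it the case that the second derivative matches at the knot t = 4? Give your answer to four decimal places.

15.6667

S_0''(t) = -14/3 + 12·(t - 1), so S_0''(4) = 94/3. On the right, S_1''(4) = 2c, so c = 47/3.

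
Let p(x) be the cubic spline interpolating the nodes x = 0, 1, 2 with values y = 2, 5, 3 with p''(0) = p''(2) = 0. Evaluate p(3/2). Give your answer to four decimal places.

4.4688

With σ_i denoting the second derivative at x_i, h_i = 1, 1, and Δ_i = (y_(i+1) − y_i)/h_i = 3, -2:
  1·σ_0 + 4·σ_1 + 1·σ_2 = 6(Δ_1 - Δ_0) = -30
Natural end conditions: σ_0 = σ_2 = 0.
Forward elimination and back-substitution give σ_0 = 0, σ_1 = -15/2, σ_2 = 0.
On [1, 2], p(x) = 5 + 1/2·(x - 1) - 15/4·(x - 1)² + 5/4·(x - 1)³.
With (x - 1) = 1/2: p(3/2) = 143/32.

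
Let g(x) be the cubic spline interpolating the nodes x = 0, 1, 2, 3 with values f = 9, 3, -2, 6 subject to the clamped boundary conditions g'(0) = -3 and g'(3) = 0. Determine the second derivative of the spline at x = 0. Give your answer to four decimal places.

Let M_i = g''(x_i). Step sizes h_i = 1, 1, 1; slopes of the chords Δ_i = (y_(i+1) - y_i)/h_i = -6, -5, 8.
  1·M_0 + 4·M_1 + 1·M_2 = 6(Δ_1 - Δ_0) = 6
  1·M_1 + 4·M_2 + 1·M_3 = 6(Δ_2 - Δ_1) = 78
Clamped end conditions give two more equations: 2h_0·M_0 + h_0·M_1 = 6(Δ_0 - g'(0)) = -18 and h_2·M_2 + 2h_2·M_3 = 6(g'(3) - Δ_2) = -48.
Solving the tridiagonal system: M_0 = -34/5, M_1 = -22/5, M_2 = 152/5, M_3 = -196/5.

-6.8000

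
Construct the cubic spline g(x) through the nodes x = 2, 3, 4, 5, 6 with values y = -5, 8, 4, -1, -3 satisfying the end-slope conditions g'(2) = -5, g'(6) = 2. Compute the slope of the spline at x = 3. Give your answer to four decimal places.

10.0893

Put M_i = g'' at the i-th knot. Here h = (1, 1, 1, 1) and Δ = (13, -4, -5, -2), so the interior equations h_(i-1)·M_(i-1) + 2(h_(i-1)+h_i)·M_i + h_i·M_(i+1) = 6(Δ_i − Δ_(i-1)) read
  1·M_0 + 4·M_1 + 1·M_2 = 6(Δ_1 - Δ_0) = -102
  1·M_1 + 4·M_2 + 1·M_3 = 6(Δ_2 - Δ_1) = -6
  1·M_2 + 4·M_3 + 1·M_4 = 6(Δ_3 - Δ_2) = 18
Clamped end conditions give two more equations: 2h_0·M_0 + h_0·M_1 = 6(Δ_0 - g'(2)) = 108 and h_3·M_3 + 2h_3·M_4 = 6(g'(6) - Δ_3) = 24.
Solving: M_0 = 2179/28, M_1 = -667/14, M_2 = 43/4, M_3 = -19/14, M_4 = 355/28.
On [3, 4], g'(x) = b_1 + 2c_1·(x - 3) + 3d_1·(x - 3)² with b_1 = Δ_1 - h_1(2M_1 + M_2)/6 = 565/56, c_1 = M_1/2 = -667/28, d_1 = (M_2 - M_1)/(6h_1) = 545/56. So g'(3) = 565/56.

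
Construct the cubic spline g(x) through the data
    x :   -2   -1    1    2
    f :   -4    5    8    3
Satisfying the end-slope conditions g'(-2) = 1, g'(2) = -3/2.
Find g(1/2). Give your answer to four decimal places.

10.0384

Write σ_i for g''(x_i). With h_i = 1, 2, 1 and divided differences Δ_i = 9, 3/2, -5, the continuity of g' gives the tridiagonal system
  1·σ_0 + 6·σ_1 + 2·σ_2 = 6(Δ_1 - Δ_0) = -45
  2·σ_1 + 6·σ_2 + 1·σ_3 = 6(Δ_2 - Δ_1) = -39
Clamped end conditions give two more equations: 2h_0·σ_0 + h_0·σ_1 = 6(Δ_0 - g'(-2)) = 48 and h_2·σ_2 + 2h_2·σ_3 = 6(g'(2) - Δ_2) = 21.
Forward elimination and back-substitution give σ_0 = 1027/35, σ_1 = -374/35, σ_2 = -179/35, σ_3 = 457/35.
On [-1, 1], g(x) = 5 + 723/70·(x + 1) - 187/35·(x + 1)² + 13/28·(x + 1)³.
With (x + 1) = 3/2: g(1/2) = 11243/1120.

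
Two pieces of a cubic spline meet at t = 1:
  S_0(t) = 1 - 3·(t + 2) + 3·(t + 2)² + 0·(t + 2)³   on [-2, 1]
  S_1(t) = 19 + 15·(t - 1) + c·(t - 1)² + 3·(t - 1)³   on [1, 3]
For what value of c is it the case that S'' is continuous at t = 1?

S_0''(t) = 6 + 0·(t + 2), so S_0''(1) = 6. On the right, S_1''(1) = 2c, so c = 3.

3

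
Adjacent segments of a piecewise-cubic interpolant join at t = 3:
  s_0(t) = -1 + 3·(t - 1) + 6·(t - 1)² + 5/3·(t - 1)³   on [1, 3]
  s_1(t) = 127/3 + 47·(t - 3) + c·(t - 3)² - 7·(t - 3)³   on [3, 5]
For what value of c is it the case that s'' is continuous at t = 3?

16

s_0''(t) = 12 + 10·(t - 1), so s_0''(3) = 32. On the right, s_1''(3) = 2c, so c = 16.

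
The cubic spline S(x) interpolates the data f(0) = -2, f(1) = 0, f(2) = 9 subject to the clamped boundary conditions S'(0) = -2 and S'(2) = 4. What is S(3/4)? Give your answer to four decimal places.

-1.4961

Let m_i = S''(x_i). Step sizes h_i = 1, 1; slopes of the chords Δ_i = (y_(i+1) - y_i)/h_i = 2, 9.
  1·m_0 + 4·m_1 + 1·m_2 = 6(Δ_1 - Δ_0) = 42
Clamped end conditions give two more equations: 2h_0·m_0 + h_0·m_1 = 6(Δ_0 - S'(0)) = 24 and h_1·m_1 + 2h_1·m_2 = 6(S'(2) - Δ_1) = -30.
Hence m_0 = 9/2, m_1 = 15, m_2 = -45/2.
On [0, 1], S(x) = -2 - 2·x + 9/4·x² + 7/4·x³.
With x = 3/4: S(3/4) = -383/256.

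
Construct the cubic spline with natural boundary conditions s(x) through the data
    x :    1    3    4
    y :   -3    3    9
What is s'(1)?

Put m_i = s'' at the i-th knot. Here h = (2, 1) and Δ = (3, 6), so the interior equations h_(i-1)·m_(i-1) + 2(h_(i-1)+h_i)·m_i + h_i·m_(i+1) = 6(Δ_i − Δ_(i-1)) read
  2·m_0 + 6·m_1 + 1·m_2 = 6(Δ_1 - Δ_0) = 18
Natural end conditions: m_0 = m_2 = 0.
Solving the tridiagonal system: m_0 = 0, m_1 = 3, m_2 = 0.
On [1, 3], s'(x) = b_0 + 2c_0·(x - 1) + 3d_0·(x - 1)² with b_0 = Δ_0 - h_0(2m_0 + m_1)/6 = 2, c_0 = m_0/2 = 0, d_0 = (m_1 - m_0)/(6h_0) = 1/4. So s'(1) = 2.

2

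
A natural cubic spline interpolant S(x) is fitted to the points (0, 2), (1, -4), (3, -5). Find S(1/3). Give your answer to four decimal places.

Let M_i = S''(x_i). Step sizes h_i = 1, 2; slopes of the chords Δ_i = (y_(i+1) - y_i)/h_i = -6, -1/2.
  1·M_0 + 6·M_1 + 2·M_2 = 6(Δ_1 - Δ_0) = 33
Natural end conditions: M_0 = M_2 = 0.
Solving the tridiagonal system: M_0 = 0, M_1 = 11/2, M_2 = 0.
On [0, 1], S(x) = 2 - 83/12·x + 0·x² + 11/12·x³.
With x = 1/3: S(1/3) = -22/81.

-0.2716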